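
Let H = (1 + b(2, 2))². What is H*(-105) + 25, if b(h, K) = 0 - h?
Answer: -80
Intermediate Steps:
b(h, K) = -h
H = 1 (H = (1 - 1*2)² = (1 - 2)² = (-1)² = 1)
H*(-105) + 25 = 1*(-105) + 25 = -105 + 25 = -80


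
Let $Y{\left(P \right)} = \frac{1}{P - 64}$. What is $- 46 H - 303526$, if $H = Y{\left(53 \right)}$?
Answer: $- \frac{3338740}{11} \approx -3.0352 \cdot 10^{5}$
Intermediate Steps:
$Y{\left(P \right)} = \frac{1}{-64 + P}$
$H = - \frac{1}{11}$ ($H = \frac{1}{-64 + 53} = \frac{1}{-11} = - \frac{1}{11} \approx -0.090909$)
$- 46 H - 303526 = \left(-46\right) \left(- \frac{1}{11}\right) - 303526 = \frac{46}{11} - 303526 = - \frac{3338740}{11}$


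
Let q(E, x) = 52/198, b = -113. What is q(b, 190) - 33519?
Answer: -3318355/99 ≈ -33519.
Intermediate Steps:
q(E, x) = 26/99 (q(E, x) = 52*(1/198) = 26/99)
q(b, 190) - 33519 = 26/99 - 33519 = -3318355/99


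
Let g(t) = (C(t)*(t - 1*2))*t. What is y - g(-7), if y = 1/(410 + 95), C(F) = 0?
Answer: 1/505 ≈ 0.0019802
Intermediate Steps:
g(t) = 0 (g(t) = (0*(t - 1*2))*t = (0*(t - 2))*t = (0*(-2 + t))*t = 0*t = 0)
y = 1/505 ≈ 0.0019802
y - g(-7) = 1/505 - 1*0 = 1/505 + 0 = 1/505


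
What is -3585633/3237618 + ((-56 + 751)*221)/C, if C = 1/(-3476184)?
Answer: -576214503961300091/1079206 ≈ -5.3392e+11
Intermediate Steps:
C = -1/3476184 ≈ -2.8767e-7
-3585633/3237618 + ((-56 + 751)*221)/C = -3585633/3237618 + ((-56 + 751)*221)/(-1/3476184) = -3585633*1/3237618 + (695*221)*(-3476184) = -1195211/1079206 + 153595*(-3476184) = -1195211/1079206 - 533924481480 = -576214503961300091/1079206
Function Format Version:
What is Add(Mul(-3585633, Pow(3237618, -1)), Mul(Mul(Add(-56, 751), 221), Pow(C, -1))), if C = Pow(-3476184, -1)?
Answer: Rational(-576214503961300091, 1079206) ≈ -5.3392e+11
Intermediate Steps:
C = Rational(-1, 3476184) ≈ -2.8767e-7
Add(Mul(-3585633, Pow(3237618, -1)), Mul(Mul(Add(-56, 751), 221), Pow(C, -1))) = Add(Mul(-3585633, Pow(3237618, -1)), Mul(Mul(Add(-56, 751), 221), Pow(Rational(-1, 3476184), -1))) = Add(Mul(-3585633, Rational(1, 3237618)), Mul(Mul(695, 221), -3476184)) = Add(Rational(-1195211, 1079206), Mul(153595, -3476184)) = Add(Rational(-1195211, 1079206), -533924481480) = Rational(-576214503961300091, 1079206)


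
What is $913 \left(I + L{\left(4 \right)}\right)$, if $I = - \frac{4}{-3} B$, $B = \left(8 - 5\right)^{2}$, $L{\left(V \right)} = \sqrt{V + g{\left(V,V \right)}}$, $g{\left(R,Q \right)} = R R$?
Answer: $10956 + 1826 \sqrt{5} \approx 15039.0$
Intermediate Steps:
$g{\left(R,Q \right)} = R^{2}$
$L{\left(V \right)} = \sqrt{V + V^{2}}$
$B = 9$ ($B = 3^{2} = 9$)
$I = 12$ ($I = - \frac{4}{-3} \cdot 9 = \left(-4\right) \left(- \frac{1}{3}\right) 9 = \frac{4}{3} \cdot 9 = 12$)
$913 \left(I + L{\left(4 \right)}\right) = 913 \left(12 + \sqrt{4 \left(1 + 4\right)}\right) = 913 \left(12 + \sqrt{4 \cdot 5}\right) = 913 \left(12 + \sqrt{20}\right) = 913 \left(12 + 2 \sqrt{5}\right) = 10956 + 1826 \sqrt{5}$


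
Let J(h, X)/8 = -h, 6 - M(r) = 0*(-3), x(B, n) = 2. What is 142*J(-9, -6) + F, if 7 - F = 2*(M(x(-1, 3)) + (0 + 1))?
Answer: 10217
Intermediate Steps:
M(r) = 6 (M(r) = 6 - 0*(-3) = 6 - 1*0 = 6 + 0 = 6)
F = -7 (F = 7 - 2*(6 + (0 + 1)) = 7 - 2*(6 + 1) = 7 - 2*7 = 7 - 1*14 = 7 - 14 = -7)
J(h, X) = -8*h (J(h, X) = 8*(-h) = -8*h)
142*J(-9, -6) + F = 142*(-8*(-9)) - 7 = 142*72 - 7 = 10224 - 7 = 10217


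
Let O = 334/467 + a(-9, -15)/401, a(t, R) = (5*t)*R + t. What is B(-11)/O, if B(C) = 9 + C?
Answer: -187267/222478 ≈ -0.84173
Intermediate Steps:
a(t, R) = t + 5*R*t (a(t, R) = 5*R*t + t = t + 5*R*t)
O = 444956/187267 (O = 334/467 - 9*(1 + 5*(-15))/401 = 334*(1/467) - 9*(1 - 75)*(1/401) = 334/467 - 9*(-74)*(1/401) = 334/467 + 666*(1/401) = 334/467 + 666/401 = 444956/187267 ≈ 2.3761)
B(-11)/O = (9 - 11)/(444956/187267) = -2*187267/444956 = -187267/222478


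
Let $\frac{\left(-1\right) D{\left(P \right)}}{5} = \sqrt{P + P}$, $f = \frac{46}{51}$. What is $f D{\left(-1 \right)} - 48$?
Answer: $-48 - \frac{230 i \sqrt{2}}{51} \approx -48.0 - 6.3778 i$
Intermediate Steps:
$f = \frac{46}{51}$ ($f = 46 \cdot \frac{1}{51} = \frac{46}{51} \approx 0.90196$)
$D{\left(P \right)} = - 5 \sqrt{2} \sqrt{P}$ ($D{\left(P \right)} = - 5 \sqrt{P + P} = - 5 \sqrt{2 P} = - 5 \sqrt{2} \sqrt{P}$)
$f D{\left(-1 \right)} - 48 = \frac{46 \left(- 5 \sqrt{2} \sqrt{-1}\right)}{51} - 48 = \frac{46 \left(- 5 \sqrt{2} i\right)}{51} - 48 = \frac{46 \left(- 5 i \sqrt{2}\right)}{51} - 48 = - \frac{230 i \sqrt{2}}{51} - 48 = -48 - \frac{230 i \sqrt{2}}{51}$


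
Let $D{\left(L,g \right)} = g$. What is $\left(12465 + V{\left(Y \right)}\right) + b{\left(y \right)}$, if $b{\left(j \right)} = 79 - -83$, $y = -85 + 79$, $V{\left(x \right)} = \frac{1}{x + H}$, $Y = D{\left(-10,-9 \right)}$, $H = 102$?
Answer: $\frac{1174312}{93} \approx 12627.0$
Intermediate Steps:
$Y = -9$
$V{\left(x \right)} = \frac{1}{102 + x}$ ($V{\left(x \right)} = \frac{1}{x + 102} = \frac{1}{102 + x}$)
$y = -6$
$b{\left(j \right)} = 162$ ($b{\left(j \right)} = 79 + 83 = 162$)
$\left(12465 + V{\left(Y \right)}\right) + b{\left(y \right)} = \left(12465 + \frac{1}{102 - 9}\right) + 162 = \left(12465 + \frac{1}{93}\right) + 162 = \frac{1159246}{93} + 162 = \frac{1174312}{93}$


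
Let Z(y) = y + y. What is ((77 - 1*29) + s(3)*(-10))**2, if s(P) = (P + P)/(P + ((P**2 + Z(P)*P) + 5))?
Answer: 104976/49 ≈ 2142.4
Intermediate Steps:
Z(y) = 2*y
s(P) = 2*P/(5 + P + 3*P**2) (s(P) = (P + P)/(P + ((P**2 + (2*P)*P) + 5)) = (2*P)/(P + ((P**2 + 2*P**2) + 5)) = (2*P)/(P + (3*P**2 + 5)) = (2*P)/(P + (5 + 3*P**2)) = (2*P)/(5 + P + 3*P**2) = 2*P/(5 + P + 3*P**2))
((77 - 1*29) + s(3)*(-10))**2 = ((77 - 1*29) + (2*3/(5 + 3 + 3*3**2))*(-10))**2 = ((77 - 29) + (2*3/(5 + 3 + 3*9))*(-10))**2 = (48 + (2*3/(5 + 3 + 27))*(-10))**2 = (48 + (2*3/35)*(-10))**2 = (48 + (2*3*(1/35))*(-10))**2 = (48 + (6/35)*(-10))**2 = (48 - 12/7)**2 = (324/7)**2 = 104976/49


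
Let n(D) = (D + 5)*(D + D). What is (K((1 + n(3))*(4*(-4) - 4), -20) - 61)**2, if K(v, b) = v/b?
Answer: 144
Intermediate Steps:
n(D) = 2*D*(5 + D) (n(D) = (5 + D)*(2*D) = 2*D*(5 + D))
(K((1 + n(3))*(4*(-4) - 4), -20) - 61)**2 = (((1 + 2*3*(5 + 3))*(4*(-4) - 4))/(-20) - 61)**2 = (((1 + 2*3*8)*(-16 - 4))*(-1/20) - 61)**2 = (((1 + 48)*(-20))*(-1/20) - 61)**2 = ((49*(-20))*(-1/20) - 61)**2 = (-980*(-1/20) - 61)**2 = (49 - 61)**2 = (-12)**2 = 144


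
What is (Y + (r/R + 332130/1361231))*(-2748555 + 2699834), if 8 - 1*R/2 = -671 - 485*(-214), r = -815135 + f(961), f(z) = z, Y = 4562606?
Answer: -31200847416395454549533/140357889641 ≈ -2.2229e+11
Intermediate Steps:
r = -814174 (r = -815135 + 961 = -814174)
R = -206222 (R = 16 - 2*(-671 - 485*(-214)) = 16 - 2*(-671 + 103790) = 16 - 2*103119 = 16 - 206238 = -206222)
(Y + (r/R + 332130/1361231))*(-2748555 + 2699834) = (4562606 + (-814174/(-206222) + 332130/1361231))*(-2748555 + 2699834) = (4562606 + (-814174*(-1/206222) + 332130*(1/1361231)))*(-48721) = (4562606 + (407087/103111 + 332130/1361231))*(-48721) = (4562606 + 588385700527/140357889641)*(-48721) = (640398337809064973/140357889641)*(-48721) = -31200847416395454549533/140357889641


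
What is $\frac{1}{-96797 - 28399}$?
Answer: $- \frac{1}{125196} \approx -7.9875 \cdot 10^{-6}$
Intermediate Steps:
$\frac{1}{-96797 - 28399} = \frac{1}{-125196} = - \frac{1}{125196}$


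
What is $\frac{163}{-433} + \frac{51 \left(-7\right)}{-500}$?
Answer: $\frac{73081}{216500} \approx 0.33756$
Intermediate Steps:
$\frac{163}{-433} + \frac{51 \left(-7\right)}{-500} = 163 \left(- \frac{1}{433}\right) - - \frac{357}{500} = - \frac{163}{433} + \frac{357}{500} = \frac{73081}{216500}$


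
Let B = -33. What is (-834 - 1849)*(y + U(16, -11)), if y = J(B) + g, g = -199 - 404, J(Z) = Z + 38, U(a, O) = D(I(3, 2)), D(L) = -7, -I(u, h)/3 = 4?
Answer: 1623215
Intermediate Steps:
I(u, h) = -12 (I(u, h) = -3*4 = -12)
U(a, O) = -7
J(Z) = 38 + Z
g = -603
y = -598 (y = (38 - 33) - 603 = 5 - 603 = -598)
(-834 - 1849)*(y + U(16, -11)) = (-834 - 1849)*(-598 - 7) = -2683*(-605) = 1623215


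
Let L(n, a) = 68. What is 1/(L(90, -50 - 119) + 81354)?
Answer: 1/81422 ≈ 1.2282e-5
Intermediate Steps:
1/(L(90, -50 - 119) + 81354) = 1/(68 + 81354) = 1/81422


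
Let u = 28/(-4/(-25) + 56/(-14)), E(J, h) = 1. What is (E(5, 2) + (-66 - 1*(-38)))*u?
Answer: 1575/8 ≈ 196.88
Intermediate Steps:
u = -175/24 (u = 28/(-4*(-1/25) + 56*(-1/14)) = 28/(4/25 - 4) = 28/(-96/25) = 28*(-25/96) = -175/24 ≈ -7.2917)
(E(5, 2) + (-66 - 1*(-38)))*u = (1 + (-66 - 1*(-38)))*(-175/24) = (1 + (-66 + 38))*(-175/24) = (1 - 28)*(-175/24) = -27*(-175/24) = 1575/8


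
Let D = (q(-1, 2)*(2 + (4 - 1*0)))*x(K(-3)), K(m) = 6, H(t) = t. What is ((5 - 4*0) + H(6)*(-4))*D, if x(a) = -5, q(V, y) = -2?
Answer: -1140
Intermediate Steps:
D = 60 (D = -2*(2 + (4 - 1*0))*(-5) = -2*(2 + (4 + 0))*(-5) = -2*(2 + 4)*(-5) = -2*6*(-5) = -12*(-5) = 60)
((5 - 4*0) + H(6)*(-4))*D = ((5 - 4*0) + 6*(-4))*60 = ((5 + 0) - 24)*60 = (5 - 24)*60 = -19*60 = -1140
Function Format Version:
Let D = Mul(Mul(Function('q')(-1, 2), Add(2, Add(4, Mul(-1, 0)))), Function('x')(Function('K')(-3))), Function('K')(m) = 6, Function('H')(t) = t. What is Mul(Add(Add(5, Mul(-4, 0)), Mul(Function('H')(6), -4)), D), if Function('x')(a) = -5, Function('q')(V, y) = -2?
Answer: -1140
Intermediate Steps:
D = 60 (D = Mul(Mul(-2, Add(2, Add(4, Mul(-1, 0)))), -5) = Mul(Mul(-2, Add(2, Add(4, 0))), -5) = Mul(Mul(-2, Add(2, 4)), -5) = Mul(Mul(-2, 6), -5) = Mul(-12, -5) = 60)
Mul(Add(Add(5, Mul(-4, 0)), Mul(Function('H')(6), -4)), D) = Mul(Add(Add(5, Mul(-4, 0)), Mul(6, -4)), 60) = Mul(Add(Add(5, 0), -24), 60) = Mul(Add(5, -24), 60) = Mul(-19, 60) = -1140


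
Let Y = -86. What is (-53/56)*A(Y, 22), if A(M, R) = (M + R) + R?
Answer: 159/4 ≈ 39.750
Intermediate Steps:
A(M, R) = M + 2*R
(-53/56)*A(Y, 22) = (-53/56)*(-86 + 2*22) = (-53*1/56)*(-86 + 44) = -53/56*(-42) = 159/4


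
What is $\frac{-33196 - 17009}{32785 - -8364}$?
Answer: $- \frac{50205}{41149} \approx -1.2201$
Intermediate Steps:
$\frac{-33196 - 17009}{32785 - -8364} = - \frac{50205}{32785 + 8364} = - \frac{50205}{41149}$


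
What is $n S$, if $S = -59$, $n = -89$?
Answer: $5251$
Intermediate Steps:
$n S = \left(-89\right) \left(-59\right) = 5251$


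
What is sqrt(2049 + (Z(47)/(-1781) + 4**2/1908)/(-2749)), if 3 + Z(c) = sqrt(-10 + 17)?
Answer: sqrt(1241690975960347266874 + 123774992289*sqrt(7))/778459071 ≈ 45.266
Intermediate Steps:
Z(c) = -3 + sqrt(7) (Z(c) = -3 + sqrt(-10 + 17) = -3 + sqrt(7))
sqrt(2049 + (Z(47)/(-1781) + 4**2/1908)/(-2749)) = sqrt(2049 + ((-3 + sqrt(7))/(-1781) + 4**2/1908)/(-2749)) = sqrt(2049 + ((-3 + sqrt(7))*(-1/1781) + 16*(1/1908))*(-1/2749)) = sqrt(2049 + ((3/1781 - sqrt(7)/1781) + 4/477)*(-1/2749)) = sqrt(2049 + (8555/849537 - sqrt(7)/1781)*(-1/2749)) = sqrt(2049 + (-8555/2335377213 + sqrt(7)/4895969)) = sqrt(4785187900882/2335377213 + sqrt(7)/4895969)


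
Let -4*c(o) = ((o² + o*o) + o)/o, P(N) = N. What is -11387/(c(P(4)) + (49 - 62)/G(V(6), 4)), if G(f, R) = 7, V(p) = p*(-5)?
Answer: 318836/115 ≈ 2772.5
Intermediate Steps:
V(p) = -5*p
c(o) = -(o + 2*o²)/(4*o) (c(o) = -((o² + o*o) + o)/(4*o) = -((o² + o²) + o)/(4*o) = -(2*o² + o)/(4*o) = -(o + 2*o²)/(4*o))
-11387/(c(P(4)) + (49 - 62)/G(V(6), 4)) = -11387/((-¼ - ½*4) + (49 - 62)/7) = -11387/((-¼ - 2) + (⅐)*(-13)) = -11387/(-9/4 - 13/7) = -11387/(-115/28) = -11387*(-28/115) = 318836/115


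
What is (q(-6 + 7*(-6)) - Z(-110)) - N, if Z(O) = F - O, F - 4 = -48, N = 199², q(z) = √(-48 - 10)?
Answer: -39667 + I*√58 ≈ -39667.0 + 7.6158*I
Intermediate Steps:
q(z) = I*√58 (q(z) = √(-58) = I*√58)
N = 39601
F = -44 (F = 4 - 48 = -44)
Z(O) = -44 - O
(q(-6 + 7*(-6)) - Z(-110)) - N = (I*√58 - (-44 - 1*(-110))) - 1*39601 = (I*√58 - (-44 + 110)) - 39601 = (I*√58 - 1*66) - 39601 = (I*√58 - 66) - 39601 = (-66 + I*√58) - 39601 = -39667 + I*√58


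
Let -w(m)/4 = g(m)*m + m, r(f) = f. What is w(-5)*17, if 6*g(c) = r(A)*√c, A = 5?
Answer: 340 + 850*I*√5/3 ≈ 340.0 + 633.55*I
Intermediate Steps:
g(c) = 5*√c/6 (g(c) = (5*√c)/6 = 5*√c/6)
w(m) = -4*m - 10*m^(3/2)/3 (w(m) = -4*((5*√m/6)*m + m) = -4*(5*m^(3/2)/6 + m) = -4*(m + 5*m^(3/2)/6) = -4*m - 10*m^(3/2)/3)
w(-5)*17 = (-4*(-5) - (-50)*I*√5/3)*17 = (20 - (-50)*I*√5/3)*17 = (20 + 50*I*√5/3)*17 = 340 + 850*I*√5/3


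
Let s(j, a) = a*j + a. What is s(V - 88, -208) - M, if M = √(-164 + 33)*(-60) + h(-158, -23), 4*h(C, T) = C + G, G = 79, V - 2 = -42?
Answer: 105743/4 + 60*I*√131 ≈ 26436.0 + 686.73*I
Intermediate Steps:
V = -40 (V = 2 - 42 = -40)
h(C, T) = 79/4 + C/4 (h(C, T) = (C + 79)/4 = (79 + C)/4 = 79/4 + C/4)
s(j, a) = a + a*j
M = -79/4 - 60*I*√131 (M = √(-164 + 33)*(-60) + (79/4 + (¼)*(-158)) = √(-131)*(-60) + (79/4 - 79/2) = (I*√131)*(-60) - 79/4 = -60*I*√131 - 79/4 = -79/4 - 60*I*√131 ≈ -19.75 - 686.73*I)
s(V - 88, -208) - M = -208*(1 + (-40 - 88)) - (-79/4 - 60*I*√131) = -208*(1 - 128) + (79/4 + 60*I*√131) = -208*(-127) + (79/4 + 60*I*√131) = 26416 + (79/4 + 60*I*√131) = 105743/4 + 60*I*√131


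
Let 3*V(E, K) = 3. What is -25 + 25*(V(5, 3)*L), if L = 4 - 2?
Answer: 25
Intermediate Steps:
L = 2
V(E, K) = 1 (V(E, K) = (⅓)*3 = 1)
-25 + 25*(V(5, 3)*L) = -25 + 25*(1*2) = -25 + 25*2 = -25 + 50 = 25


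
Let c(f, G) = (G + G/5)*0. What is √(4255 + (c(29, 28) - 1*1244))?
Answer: √3011 ≈ 54.873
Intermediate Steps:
c(f, G) = 0 (c(f, G) = (G + G*(⅕))*0 = (G + G/5)*0 = (6*G/5)*0 = 0)
√(4255 + (c(29, 28) - 1*1244)) = √(4255 + (0 - 1*1244)) = √(4255 + (0 - 1244)) = √(4255 - 1244) = √3011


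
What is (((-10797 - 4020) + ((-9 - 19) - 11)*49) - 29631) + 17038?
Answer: -29321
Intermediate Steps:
(((-10797 - 4020) + ((-9 - 19) - 11)*49) - 29631) + 17038 = ((-14817 + (-28 - 11)*49) - 29631) + 17038 = ((-14817 - 39*49) - 29631) + 17038 = ((-14817 - 1911) - 29631) + 17038 = (-16728 - 29631) + 17038 = -46359 + 17038 = -29321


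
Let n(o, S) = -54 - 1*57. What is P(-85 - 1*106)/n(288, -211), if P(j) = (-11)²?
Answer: -121/111 ≈ -1.0901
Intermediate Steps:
n(o, S) = -111 (n(o, S) = -54 - 57 = -111)
P(j) = 121
P(-85 - 1*106)/n(288, -211) = 121/(-111) = 121*(-1/111) = -121/111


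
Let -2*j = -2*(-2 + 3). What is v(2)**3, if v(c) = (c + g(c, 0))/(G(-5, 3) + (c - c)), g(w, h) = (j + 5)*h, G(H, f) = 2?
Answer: 1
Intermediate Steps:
j = 1 (j = -(-1)*(-2 + 3) = -(-1) = -1/2*(-2) = 1)
g(w, h) = 6*h (g(w, h) = (1 + 5)*h = 6*h)
v(c) = c/2 (v(c) = (c + 6*0)/(2 + (c - c)) = (c + 0)/(2 + 0) = c/2)
v(2)**3 = ((1/2)*2)**3 = 1**3 = 1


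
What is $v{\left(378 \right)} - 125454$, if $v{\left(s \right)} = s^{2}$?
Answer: $17430$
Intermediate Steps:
$v{\left(378 \right)} - 125454 = 378^{2} - 125454 = 142884 - 125454 = 17430$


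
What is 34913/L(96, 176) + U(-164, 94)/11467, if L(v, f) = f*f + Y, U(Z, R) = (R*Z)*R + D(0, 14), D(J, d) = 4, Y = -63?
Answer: -44395680929/354479371 ≈ -125.24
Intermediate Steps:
U(Z, R) = 4 + Z*R**2 (U(Z, R) = (R*Z)*R + 4 = Z*R**2 + 4 = 4 + Z*R**2)
L(v, f) = -63 + f**2 (L(v, f) = f*f - 63 = f**2 - 63 = -63 + f**2)
34913/L(96, 176) + U(-164, 94)/11467 = 34913/(-63 + 176**2) + (4 - 164*94**2)/11467 = 34913/(-63 + 30976) + (4 - 164*8836)*(1/11467) = 34913/30913 + (4 - 1449104)*(1/11467) = 34913*(1/30913) - 1449100*1/11467 = 34913/30913 - 1449100/11467 = -44395680929/354479371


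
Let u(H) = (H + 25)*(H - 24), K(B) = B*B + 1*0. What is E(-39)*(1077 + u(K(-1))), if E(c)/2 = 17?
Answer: 16286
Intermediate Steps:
K(B) = B**2 (K(B) = B**2 + 0 = B**2)
E(c) = 34 (E(c) = 2*17 = 34)
u(H) = (-24 + H)*(25 + H) (u(H) = (25 + H)*(-24 + H) = (-24 + H)*(25 + H))
E(-39)*(1077 + u(K(-1))) = 34*(1077 + (-600 + (-1)**2 + ((-1)**2)**2)) = 34*(1077 + (-600 + 1 + 1**2)) = 34*(1077 + (-600 + 1 + 1)) = 34*(1077 - 598) = 34*479 = 16286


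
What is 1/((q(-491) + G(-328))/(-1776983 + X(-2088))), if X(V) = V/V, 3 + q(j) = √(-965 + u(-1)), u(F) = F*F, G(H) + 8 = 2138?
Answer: -3779640714/4525093 + 3553964*I*√241/4525093 ≈ -835.26 + 12.193*I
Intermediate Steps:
G(H) = 2130 (G(H) = -8 + 2138 = 2130)
u(F) = F²
q(j) = -3 + 2*I*√241 (q(j) = -3 + √(-965 + (-1)²) = -3 + √(-965 + 1) = -3 + √(-964) = -3 + 2*I*√241)
X(V) = 1
1/((q(-491) + G(-328))/(-1776983 + X(-2088))) = 1/(((-3 + 2*I*√241) + 2130)/(-1776983 + 1)) = 1/((2127 + 2*I*√241)/(-1776982)) = 1/((2127 + 2*I*√241)*(-1/1776982)) = 1/(-2127/1776982 - I*√241/888491)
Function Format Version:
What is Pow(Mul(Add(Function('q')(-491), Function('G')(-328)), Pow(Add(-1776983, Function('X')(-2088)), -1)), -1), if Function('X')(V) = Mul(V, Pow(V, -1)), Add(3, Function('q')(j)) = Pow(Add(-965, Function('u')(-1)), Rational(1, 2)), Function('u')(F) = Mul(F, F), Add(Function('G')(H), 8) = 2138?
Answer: Add(Rational(-3779640714, 4525093), Mul(Rational(3553964, 4525093), I, Pow(241, Rational(1, 2)))) ≈ Add(-835.26, Mul(12.193, I))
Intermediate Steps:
Function('G')(H) = 2130 (Function('G')(H) = Add(-8, 2138) = 2130)
Function('u')(F) = Pow(F, 2)
Function('q')(j) = Add(-3, Mul(2, I, Pow(241, Rational(1, 2)))) (Function('q')(j) = Add(-3, Pow(Add(-965, Pow(-1, 2)), Rational(1, 2))) = Add(-3, Pow(Add(-965, 1), Rational(1, 2))) = Add(-3, Pow(-964, Rational(1, 2))) = Add(-3, Mul(2, I, Pow(241, Rational(1, 2)))))
Function('X')(V) = 1
Pow(Mul(Add(Function('q')(-491), Function('G')(-328)), Pow(Add(-1776983, Function('X')(-2088)), -1)), -1) = Pow(Mul(Add(Add(-3, Mul(2, I, Pow(241, Rational(1, 2)))), 2130), Pow(Add(-1776983, 1), -1)), -1) = Pow(Mul(Add(2127, Mul(2, I, Pow(241, Rational(1, 2)))), Pow(-1776982, -1)), -1) = Pow(Mul(Add(2127, Mul(2, I, Pow(241, Rational(1, 2)))), Rational(-1, 1776982)), -1) = Pow(Add(Rational(-2127, 1776982), Mul(Rational(-1, 888491), I, Pow(241, Rational(1, 2)))), -1)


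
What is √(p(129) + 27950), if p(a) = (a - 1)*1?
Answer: √28078 ≈ 167.56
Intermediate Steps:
p(a) = -1 + a (p(a) = (-1 + a)*1 = -1 + a)
√(p(129) + 27950) = √((-1 + 129) + 27950) = √(128 + 27950) = √28078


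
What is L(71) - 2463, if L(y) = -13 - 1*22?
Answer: -2498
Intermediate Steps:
L(y) = -35 (L(y) = -13 - 22 = -35)
L(71) - 2463 = -35 - 2463 = -2498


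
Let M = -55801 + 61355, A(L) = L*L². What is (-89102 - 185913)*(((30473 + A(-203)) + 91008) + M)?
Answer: 2265681375880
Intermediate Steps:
A(L) = L³
M = 5554
(-89102 - 185913)*(((30473 + A(-203)) + 91008) + M) = (-89102 - 185913)*(((30473 + (-203)³) + 91008) + 5554) = -275015*(((30473 - 8365427) + 91008) + 5554) = -275015*((-8334954 + 91008) + 5554) = -275015*(-8243946 + 5554) = -275015*(-8238392) = 2265681375880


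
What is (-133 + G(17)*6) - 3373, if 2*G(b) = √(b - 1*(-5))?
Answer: -3506 + 3*√22 ≈ -3491.9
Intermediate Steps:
G(b) = √(5 + b)/2 (G(b) = √(b - 1*(-5))/2 = √(b + 5)/2 = √(5 + b)/2)
(-133 + G(17)*6) - 3373 = (-133 + (√(5 + 17)/2)*6) - 3373 = (-133 + (√22/2)*6) - 3373 = (-133 + 3*√22) - 3373 = -3506 + 3*√22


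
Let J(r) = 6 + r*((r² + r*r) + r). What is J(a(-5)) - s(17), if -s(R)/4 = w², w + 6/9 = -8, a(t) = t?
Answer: 733/9 ≈ 81.444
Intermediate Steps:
w = -26/3 (w = -⅔ - 8 = -26/3 ≈ -8.6667)
J(r) = 6 + r*(r + 2*r²) (J(r) = 6 + r*((r² + r²) + r) = 6 + r*(2*r² + r) = 6 + r*(r + 2*r²))
s(R) = -2704/9 (s(R) = -4*(-26/3)² = -4*676/9 = -2704/9)
J(a(-5)) - s(17) = (6 + (-5)² + 2*(-5)³) - 1*(-2704/9) = (6 + 25 + 2*(-125)) + 2704/9 = (6 + 25 - 250) + 2704/9 = -219 + 2704/9 = 733/9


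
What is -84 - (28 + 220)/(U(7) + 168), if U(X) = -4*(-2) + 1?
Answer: -15116/177 ≈ -85.401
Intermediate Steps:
U(X) = 9 (U(X) = 8 + 1 = 9)
-84 - (28 + 220)/(U(7) + 168) = -84 - (28 + 220)/(9 + 168) = -84 - 248/177 = -15116/177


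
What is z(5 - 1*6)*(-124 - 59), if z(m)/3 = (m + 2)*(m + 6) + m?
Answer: -2196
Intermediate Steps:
z(m) = 3*m + 3*(2 + m)*(6 + m) (z(m) = 3*((m + 2)*(m + 6) + m) = 3*((2 + m)*(6 + m) + m) = 3*(m + (2 + m)*(6 + m)) = 3*m + 3*(2 + m)*(6 + m))
z(5 - 1*6)*(-124 - 59) = (36 + 3*(5 - 1*6)² + 27*(5 - 1*6))*(-124 - 59) = (36 + 3*(5 - 6)² + 27*(5 - 6))*(-183) = (36 + 3*(-1)² + 27*(-1))*(-183) = (36 + 3*1 - 27)*(-183) = (36 + 3 - 27)*(-183) = 12*(-183) = -2196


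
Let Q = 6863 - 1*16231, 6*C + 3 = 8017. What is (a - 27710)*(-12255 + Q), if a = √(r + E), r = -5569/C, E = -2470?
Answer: 599173330 - 21623*I*√39725385979/4007 ≈ 5.9917e+8 - 1.0756e+6*I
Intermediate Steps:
C = 4007/3 (C = -½ + (⅙)*8017 = -½ + 8017/6 = 4007/3 ≈ 1335.7)
Q = -9368 (Q = 6863 - 16231 = -9368)
r = -16707/4007 (r = -5569/4007/3 = -5569*3/4007 = -16707/4007 ≈ -4.1695)
a = I*√39725385979/4007 (a = √(-16707/4007 - 2470) = √(-9913997/4007) = I*√39725385979/4007 ≈ 49.741*I)
(a - 27710)*(-12255 + Q) = (I*√39725385979/4007 - 27710)*(-12255 - 9368) = (-27710 + I*√39725385979/4007)*(-21623) = 599173330 - 21623*I*√39725385979/4007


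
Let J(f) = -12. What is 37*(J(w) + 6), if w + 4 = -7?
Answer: -222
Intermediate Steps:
w = -11 (w = -4 - 7 = -11)
37*(J(w) + 6) = 37*(-12 + 6) = 37*(-6) = -222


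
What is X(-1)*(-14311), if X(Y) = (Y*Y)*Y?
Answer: 14311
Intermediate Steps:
X(Y) = Y³ (X(Y) = Y²*Y = Y³)
X(-1)*(-14311) = (-1)³*(-14311) = -1*(-14311) = 14311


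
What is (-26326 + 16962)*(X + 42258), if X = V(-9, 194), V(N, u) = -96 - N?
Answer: -394889244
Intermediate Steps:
X = -87 (X = -96 - 1*(-9) = -96 + 9 = -87)
(-26326 + 16962)*(X + 42258) = (-26326 + 16962)*(-87 + 42258) = -9364*42171 = -394889244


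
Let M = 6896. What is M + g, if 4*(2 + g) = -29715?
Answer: -2139/4 ≈ -534.75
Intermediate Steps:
g = -29723/4 (g = -2 + (1/4)*(-29715) = -2 - 29715/4 = -29723/4 ≈ -7430.8)
M + g = 6896 - 29723/4 = -2139/4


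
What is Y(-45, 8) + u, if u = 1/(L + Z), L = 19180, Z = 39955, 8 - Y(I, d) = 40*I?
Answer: 106916081/59135 ≈ 1808.0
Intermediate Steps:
Y(I, d) = 8 - 40*I
u = 1/59135 (u = 1/(19180 + 39955) = 1/59135 ≈ 1.6910e-5)
Y(-45, 8) + u = (8 - 40*(-45)) + 1/59135 = (8 + 1800) + 1/59135 = 1808 + 1/59135 = 106916081/59135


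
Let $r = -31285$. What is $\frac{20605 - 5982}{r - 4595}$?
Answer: $- \frac{14623}{35880} \approx -0.40755$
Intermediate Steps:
$\frac{20605 - 5982}{r - 4595} = \frac{20605 - 5982}{-31285 - 4595} = \frac{14623}{-35880} = 14623 \left(- \frac{1}{35880}\right) = - \frac{14623}{35880}$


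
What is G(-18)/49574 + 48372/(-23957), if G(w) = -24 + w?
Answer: -171357123/84831737 ≈ -2.0200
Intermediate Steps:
G(-18)/49574 + 48372/(-23957) = (-24 - 18)/49574 + 48372/(-23957) = -42*1/49574 + 48372*(-1/23957) = -3/3541 - 48372/23957 = -171357123/84831737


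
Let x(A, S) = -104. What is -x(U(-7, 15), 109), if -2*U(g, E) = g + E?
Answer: 104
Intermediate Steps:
U(g, E) = -E/2 - g/2 (U(g, E) = -(g + E)/2 = -(E + g)/2 = -E/2 - g/2)
-x(U(-7, 15), 109) = -1*(-104) = 104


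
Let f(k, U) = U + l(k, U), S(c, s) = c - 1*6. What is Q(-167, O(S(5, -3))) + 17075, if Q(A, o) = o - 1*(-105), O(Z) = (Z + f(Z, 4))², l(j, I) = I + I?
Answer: 17301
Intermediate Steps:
l(j, I) = 2*I
S(c, s) = -6 + c (S(c, s) = c - 6 = -6 + c)
f(k, U) = 3*U (f(k, U) = U + 2*U = 3*U)
O(Z) = (12 + Z)² (O(Z) = (Z + 3*4)² = (Z + 12)² = (12 + Z)²)
Q(A, o) = 105 + o (Q(A, o) = o + 105 = 105 + o)
Q(-167, O(S(5, -3))) + 17075 = (105 + (12 + (-6 + 5))²) + 17075 = (105 + (12 - 1)²) + 17075 = (105 + 11²) + 17075 = (105 + 121) + 17075 = 226 + 17075 = 17301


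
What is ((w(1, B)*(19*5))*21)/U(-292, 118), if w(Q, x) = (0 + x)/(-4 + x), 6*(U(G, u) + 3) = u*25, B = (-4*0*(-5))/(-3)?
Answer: 0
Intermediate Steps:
B = 0 (B = (0*(-5))*(-⅓) = 0*(-⅓) = 0)
U(G, u) = -3 + 25*u/6 (U(G, u) = -3 + (u*25)/6 = -3 + (25*u)/6 = -3 + 25*u/6)
w(Q, x) = x/(-4 + x)
((w(1, B)*(19*5))*21)/U(-292, 118) = (((0/(-4 + 0))*(19*5))*21)/(-3 + (25/6)*118) = (((0/(-4))*95)*21)/(-3 + 1475/3) = (((0*(-¼))*95)*21)/(1466/3) = ((0*95)*21)*(3/1466) = (0*21)*(3/1466) = 0*(3/1466) = 0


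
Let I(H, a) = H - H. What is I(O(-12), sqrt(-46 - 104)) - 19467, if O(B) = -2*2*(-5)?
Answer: -19467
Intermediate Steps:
O(B) = 20 (O(B) = -4*(-5) = 20)
I(H, a) = 0
I(O(-12), sqrt(-46 - 104)) - 19467 = 0 - 19467 = -19467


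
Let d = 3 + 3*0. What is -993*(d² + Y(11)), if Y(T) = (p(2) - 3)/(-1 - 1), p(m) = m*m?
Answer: -16881/2 ≈ -8440.5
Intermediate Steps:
d = 3 (d = 3 + 0 = 3)
p(m) = m²
Y(T) = -½ (Y(T) = (2² - 3)/(-1 - 1) = (4 - 3)/(-2) = 1*(-½) = -½)
-993*(d² + Y(11)) = -993*(3² - ½) = -993*(9 - ½) = -993*17/2 = -16881/2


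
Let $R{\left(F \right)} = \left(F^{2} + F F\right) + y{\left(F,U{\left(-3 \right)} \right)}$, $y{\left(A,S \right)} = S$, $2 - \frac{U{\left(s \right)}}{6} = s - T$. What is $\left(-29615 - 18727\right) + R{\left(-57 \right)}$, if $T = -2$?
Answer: $-41826$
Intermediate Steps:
$U{\left(s \right)} = - 6 s$ ($U{\left(s \right)} = 12 - 6 \left(s - -2\right) = 12 - 6 \left(s + 2\right) = 12 - 6 \left(2 + s\right) = 12 - \left(12 + 6 s\right) = - 6 s$)
$R{\left(F \right)} = 18 + 2 F^{2}$ ($R{\left(F \right)} = \left(F^{2} + F F\right) - -18 = \left(F^{2} + F^{2}\right) + 18 = 2 F^{2} + 18 = 18 + 2 F^{2}$)
$\left(-29615 - 18727\right) + R{\left(-57 \right)} = \left(-29615 - 18727\right) + \left(18 + 2 \left(-57\right)^{2}\right) = -48342 + \left(18 + 2 \cdot 3249\right) = -48342 + \left(18 + 6498\right) = -48342 + 6516 = -41826$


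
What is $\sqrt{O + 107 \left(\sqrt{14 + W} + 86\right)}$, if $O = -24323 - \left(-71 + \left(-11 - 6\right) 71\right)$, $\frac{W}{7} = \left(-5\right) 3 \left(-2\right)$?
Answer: $\sqrt{-13843 + 428 \sqrt{14}} \approx 110.64 i$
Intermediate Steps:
$W = 210$ ($W = 7 \left(-5\right) 3 \left(-2\right) = 7 \left(\left(-15\right) \left(-2\right)\right) = 7 \cdot 30 = 210$)
$O = -23045$ ($O = -24323 - \left(-71 + \left(-11 - 6\right) 71\right) = -24323 - \left(-71 - 1207\right) = -24323 - -1278 = -24323 + 1278 = -23045$)
$\sqrt{O + 107 \left(\sqrt{14 + W} + 86\right)} = \sqrt{-23045 + 107 \left(\sqrt{14 + 210} + 86\right)} = \sqrt{-23045 + 107 \left(\sqrt{224} + 86\right)} = \sqrt{-23045 + 107 \left(4 \sqrt{14} + 86\right)} = \sqrt{-23045 + 107 \left(86 + 4 \sqrt{14}\right)} = \sqrt{-23045 + \left(9202 + 428 \sqrt{14}\right)} = \sqrt{-13843 + 428 \sqrt{14}}$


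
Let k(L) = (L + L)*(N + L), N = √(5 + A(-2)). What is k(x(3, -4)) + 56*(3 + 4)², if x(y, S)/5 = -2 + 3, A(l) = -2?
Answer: 2794 + 10*√3 ≈ 2811.3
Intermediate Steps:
x(y, S) = 5 (x(y, S) = 5*(-2 + 3) = 5*1 = 5)
N = √3 (N = √(5 - 2) = √3 ≈ 1.7320)
k(L) = 2*L*(L + √3) (k(L) = (L + L)*(√3 + L) = (2*L)*(L + √3) = 2*L*(L + √3))
k(x(3, -4)) + 56*(3 + 4)² = 2*5*(5 + √3) + 56*(3 + 4)² = (50 + 10*√3) + 56*7² = (50 + 10*√3) + 56*49 = (50 + 10*√3) + 2744 = 2794 + 10*√3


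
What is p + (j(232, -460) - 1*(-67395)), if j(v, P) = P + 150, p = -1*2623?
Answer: 64462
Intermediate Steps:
p = -2623
j(v, P) = 150 + P
p + (j(232, -460) - 1*(-67395)) = -2623 + ((150 - 460) - 1*(-67395)) = -2623 + (-310 + 67395) = -2623 + 67085 = 64462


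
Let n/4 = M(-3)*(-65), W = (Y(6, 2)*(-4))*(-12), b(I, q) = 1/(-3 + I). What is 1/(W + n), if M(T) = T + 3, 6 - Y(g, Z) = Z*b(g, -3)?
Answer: 1/256 ≈ 0.0039063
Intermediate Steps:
Y(g, Z) = 6 - Z/(-3 + g)
M(T) = 3 + T
W = 256 (W = (((-18 - 1*2 + 6*6)/(-3 + 6))*(-4))*(-12) = (((-18 - 2 + 36)/3)*(-4))*(-12) = (((⅓)*16)*(-4))*(-12) = ((16/3)*(-4))*(-12) = -64/3*(-12) = 256)
n = 0 (n = 4*((3 - 3)*(-65)) = 4*(0*(-65)) = 4*0 = 0)
1/(W + n) = 1/(256 + 0) = 1/256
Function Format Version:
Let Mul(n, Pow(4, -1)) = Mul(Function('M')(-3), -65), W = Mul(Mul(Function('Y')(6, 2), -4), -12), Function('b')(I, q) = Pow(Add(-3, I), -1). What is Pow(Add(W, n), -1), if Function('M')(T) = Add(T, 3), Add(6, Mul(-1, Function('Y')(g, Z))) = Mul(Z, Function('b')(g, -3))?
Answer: Rational(1, 256) ≈ 0.0039063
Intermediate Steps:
Function('Y')(g, Z) = Add(6, Mul(-1, Z, Pow(Add(-3, g), -1))) (Function('Y')(g, Z) = Add(6, Mul(-1, Mul(Z, Pow(Add(-3, g), -1)))) = Add(6, Mul(-1, Z, Pow(Add(-3, g), -1))))
Function('M')(T) = Add(3, T)
W = 256 (W = Mul(Mul(Mul(Pow(Add(-3, 6), -1), Add(-18, Mul(-1, 2), Mul(6, 6))), -4), -12) = Mul(Mul(Mul(Pow(3, -1), Add(-18, -2, 36)), -4), -12) = Mul(Mul(Mul(Rational(1, 3), 16), -4), -12) = Mul(Mul(Rational(16, 3), -4), -12) = Mul(Rational(-64, 3), -12) = 256)
n = 0 (n = Mul(4, Mul(Add(3, -3), -65)) = Mul(4, Mul(0, -65)) = Mul(4, 0) = 0)
Pow(Add(W, n), -1) = Pow(Add(256, 0), -1) = Pow(256, -1) = Rational(1, 256)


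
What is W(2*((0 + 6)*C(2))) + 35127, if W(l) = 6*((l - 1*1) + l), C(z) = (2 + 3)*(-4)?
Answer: 32241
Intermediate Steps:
C(z) = -20 (C(z) = 5*(-4) = -20)
W(l) = -6 + 12*l (W(l) = 6*((l - 1) + l) = 6*((-1 + l) + l) = 6*(-1 + 2*l) = -6 + 12*l)
W(2*((0 + 6)*C(2))) + 35127 = (-6 + 12*(2*((0 + 6)*(-20)))) + 35127 = (-6 + 12*(2*(6*(-20)))) + 35127 = (-6 + 12*(2*(-120))) + 35127 = (-6 + 12*(-240)) + 35127 = (-6 - 2880) + 35127 = -2886 + 35127 = 32241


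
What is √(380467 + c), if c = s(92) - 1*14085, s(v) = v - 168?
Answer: √366306 ≈ 605.23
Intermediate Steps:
s(v) = -168 + v
c = -14161 (c = (-168 + 92) - 1*14085 = -76 - 14085 = -14161)
√(380467 + c) = √(380467 - 14161) = √366306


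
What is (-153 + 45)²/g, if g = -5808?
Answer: -243/121 ≈ -2.0083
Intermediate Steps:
(-153 + 45)²/g = (-153 + 45)²/(-5808) = (-108)²*(-1/5808) = 11664*(-1/5808) = -243/121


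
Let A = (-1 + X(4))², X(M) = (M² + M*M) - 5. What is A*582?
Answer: 393432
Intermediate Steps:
X(M) = -5 + 2*M² (X(M) = (M² + M²) - 5 = 2*M² - 5 = -5 + 2*M²)
A = 676 (A = (-1 + (-5 + 2*4²))² = (-1 + (-5 + 2*16))² = (-1 + (-5 + 32))² = (-1 + 27)² = 26² = 676)
A*582 = 676*582 = 393432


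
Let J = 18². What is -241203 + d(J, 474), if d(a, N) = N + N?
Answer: -240255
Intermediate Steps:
J = 324
d(a, N) = 2*N
-241203 + d(J, 474) = -241203 + 2*474 = -241203 + 948 = -240255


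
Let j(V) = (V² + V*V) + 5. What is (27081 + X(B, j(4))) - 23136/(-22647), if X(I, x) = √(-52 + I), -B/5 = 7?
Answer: 204442181/7549 + I*√87 ≈ 27082.0 + 9.3274*I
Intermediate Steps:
B = -35 (B = -5*7 = -35)
j(V) = 5 + 2*V² (j(V) = (V² + V²) + 5 = 2*V² + 5 = 5 + 2*V²)
(27081 + X(B, j(4))) - 23136/(-22647) = (27081 + √(-52 - 35)) - 23136/(-22647) = (27081 + √(-87)) - 23136*(-1/22647) = (27081 + I*√87) + 7712/7549 = 204442181/7549 + I*√87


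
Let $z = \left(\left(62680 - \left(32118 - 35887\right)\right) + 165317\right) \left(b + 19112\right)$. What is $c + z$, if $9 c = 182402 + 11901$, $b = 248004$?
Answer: $\frac{557175856007}{9} \approx 6.1908 \cdot 10^{10}$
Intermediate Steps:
$c = \frac{194303}{9}$ ($c = \frac{182402 + 11901}{9} = \frac{1}{9} \cdot 194303 = \frac{194303}{9} \approx 21589.0$)
$z = 61908406856$ ($z = \left(\left(62680 - \left(32118 - 35887\right)\right) + 165317\right) \left(248004 + 19112\right) = \left(\left(62680 - -3769\right) + 165317\right) 267116 = \left(\left(62680 + 3769\right) + 165317\right) 267116 = \left(66449 + 165317\right) 267116 = 231766 \cdot 267116 = 61908406856$)
$c + z = \frac{194303}{9} + 61908406856 = \frac{557175856007}{9}$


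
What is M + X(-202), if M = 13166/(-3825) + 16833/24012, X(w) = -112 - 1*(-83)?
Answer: -323920763/10205100 ≈ -31.741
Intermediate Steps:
X(w) = -29 (X(w) = -112 + 83 = -29)
M = -27972863/10205100 (M = 13166*(-1/3825) + 16833*(1/24012) = -13166/3825 + 5611/8004 = -27972863/10205100 ≈ -2.7411)
M + X(-202) = -27972863/10205100 - 29 = -323920763/10205100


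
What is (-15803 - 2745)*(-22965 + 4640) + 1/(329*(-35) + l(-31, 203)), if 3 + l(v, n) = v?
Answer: 3925413862899/11549 ≈ 3.3989e+8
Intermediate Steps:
l(v, n) = -3 + v
(-15803 - 2745)*(-22965 + 4640) + 1/(329*(-35) + l(-31, 203)) = (-15803 - 2745)*(-22965 + 4640) + 1/(329*(-35) + (-3 - 31)) = -18548*(-18325) + 1/(-11515 - 34) = 339892100 + 1/(-11549) = 339892100 - 1/11549 = 3925413862899/11549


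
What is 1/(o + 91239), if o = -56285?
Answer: 1/34954 ≈ 2.8609e-5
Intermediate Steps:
1/(o + 91239) = 1/(-56285 + 91239) = 1/34954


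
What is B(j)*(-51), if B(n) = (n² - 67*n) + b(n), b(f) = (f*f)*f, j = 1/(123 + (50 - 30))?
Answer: 69866889/2924207 ≈ 23.893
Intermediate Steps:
j = 1/143 (j = 1/(123 + 20) = 1/143 ≈ 0.0069930)
b(f) = f³ (b(f) = f²*f = f³)
B(n) = n² + n³ - 67*n (B(n) = (n² - 67*n) + n³ = n² + n³ - 67*n)
B(j)*(-51) = ((-67 + 1/143 + (1/143)²)/143)*(-51) = ((-67 + 1/143 + 1/20449)/143)*(-51) = ((1/143)*(-1369939/20449))*(-51) = -1369939/2924207*(-51) = 69866889/2924207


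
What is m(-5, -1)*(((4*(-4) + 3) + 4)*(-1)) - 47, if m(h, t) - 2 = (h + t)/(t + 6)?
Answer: -199/5 ≈ -39.800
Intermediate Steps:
m(h, t) = 2 + (h + t)/(6 + t) (m(h, t) = 2 + (h + t)/(t + 6) = 2 + (h + t)/(6 + t))
m(-5, -1)*(((4*(-4) + 3) + 4)*(-1)) - 47 = ((12 - 5 + 3*(-1))/(6 - 1))*(((4*(-4) + 3) + 4)*(-1)) - 47 = ((12 - 5 - 3)/5)*(((-16 + 3) + 4)*(-1)) - 47 = ((⅕)*4)*((-13 + 4)*(-1)) - 47 = 4*(-9*(-1))/5 - 47 = (⅘)*9 - 47 = 36/5 - 47 = -199/5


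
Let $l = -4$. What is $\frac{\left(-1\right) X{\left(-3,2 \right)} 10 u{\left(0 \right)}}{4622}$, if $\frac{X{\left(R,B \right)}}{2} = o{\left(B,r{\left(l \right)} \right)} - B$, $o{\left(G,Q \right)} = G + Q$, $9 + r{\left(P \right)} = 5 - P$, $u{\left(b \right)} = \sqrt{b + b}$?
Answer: $0$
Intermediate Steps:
$u{\left(b \right)} = \sqrt{2} \sqrt{b}$ ($u{\left(b \right)} = \sqrt{2 b} = \sqrt{2} \sqrt{b}$)
$r{\left(P \right)} = -4 - P$ ($r{\left(P \right)} = -9 - \left(-5 + P\right) = -4 - P$)
$X{\left(R,B \right)} = 0$ ($X{\left(R,B \right)} = 2 \left(\left(B - 0\right) - B\right) = 2 \left(\left(B + \left(-4 + 4\right)\right) - B\right) = 2 \left(\left(B + 0\right) - B\right) = 2 \left(B - B\right) = 2 \cdot 0 = 0$)
$\frac{\left(-1\right) X{\left(-3,2 \right)} 10 u{\left(0 \right)}}{4622} = \frac{\left(-1\right) 0 \cdot 10 \sqrt{2} \sqrt{0}}{4622} = - 0 \sqrt{2} \cdot 0 \cdot \frac{1}{4622} = - 0 \cdot 0 \cdot \frac{1}{4622} = \left(-1\right) 0 \cdot \frac{1}{4622} = 0 \cdot \frac{1}{4622} = 0$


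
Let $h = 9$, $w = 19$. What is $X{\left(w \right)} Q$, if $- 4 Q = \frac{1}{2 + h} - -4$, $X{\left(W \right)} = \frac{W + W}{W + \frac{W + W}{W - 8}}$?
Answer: $- \frac{45}{26} \approx -1.7308$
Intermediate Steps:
$X{\left(W \right)} = \frac{2 W}{W + \frac{2 W}{-8 + W}}$
$Q = - \frac{45}{44}$ ($Q = - \frac{\frac{1}{2 + 9} - -4}{4} = - \frac{\frac{1}{11} + 4}{4} = \left(- \frac{1}{4}\right) \frac{45}{11} = - \frac{45}{44} \approx -1.0227$)
$X{\left(w \right)} Q = \frac{2 \left(-8 + 19\right)}{-6 + 19} \left(- \frac{45}{44}\right) = 2 \cdot \frac{1}{13} \cdot 11 \left(- \frac{45}{44}\right) = \frac{22}{13} \left(- \frac{45}{44}\right) = - \frac{45}{26}$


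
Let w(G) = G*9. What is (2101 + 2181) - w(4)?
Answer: 4246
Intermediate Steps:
w(G) = 9*G
(2101 + 2181) - w(4) = (2101 + 2181) - 9*4 = 4282 - 1*36 = 4282 - 36 = 4246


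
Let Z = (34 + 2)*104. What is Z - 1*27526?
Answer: -23782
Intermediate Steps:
Z = 3744 (Z = 36*104 = 3744)
Z - 1*27526 = 3744 - 1*27526 = 3744 - 27526 = -23782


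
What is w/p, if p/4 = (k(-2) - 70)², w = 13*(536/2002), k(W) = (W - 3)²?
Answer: 67/155925 ≈ 0.00042969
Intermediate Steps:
k(W) = (-3 + W)²
w = 268/77 (w = 13*(536*(1/2002)) = 13*(268/1001) = 268/77 ≈ 3.4805)
p = 8100 (p = 4*((-3 - 2)² - 70)² = 4*((-5)² - 70)² = 4*(25 - 70)² = 4*(-45)² = 4*2025 = 8100)
w/p = (268/77)/8100 = (268/77)*(1/8100) = 67/155925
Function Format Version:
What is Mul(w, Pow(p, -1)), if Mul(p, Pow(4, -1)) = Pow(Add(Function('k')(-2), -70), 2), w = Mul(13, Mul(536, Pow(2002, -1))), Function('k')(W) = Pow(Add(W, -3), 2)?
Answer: Rational(67, 155925) ≈ 0.00042969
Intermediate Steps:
Function('k')(W) = Pow(Add(-3, W), 2)
w = Rational(268, 77) (w = Mul(13, Mul(536, Rational(1, 2002))) = Mul(13, Rational(268, 1001)) = Rational(268, 77) ≈ 3.4805)
p = 8100 (p = Mul(4, Pow(Add(Pow(Add(-3, -2), 2), -70), 2)) = Mul(4, Pow(Add(Pow(-5, 2), -70), 2)) = Mul(4, Pow(Add(25, -70), 2)) = Mul(4, Pow(-45, 2)) = Mul(4, 2025) = 8100)
Mul(w, Pow(p, -1)) = Mul(Rational(268, 77), Pow(8100, -1)) = Mul(Rational(268, 77), Rational(1, 8100)) = Rational(67, 155925)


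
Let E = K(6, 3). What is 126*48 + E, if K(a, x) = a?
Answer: 6054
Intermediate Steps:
E = 6
126*48 + E = 126*48 + 6 = 6048 + 6 = 6054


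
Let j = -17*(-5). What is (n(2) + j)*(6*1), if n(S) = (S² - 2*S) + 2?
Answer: 522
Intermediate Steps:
n(S) = 2 + S² - 2*S
j = 85
(n(2) + j)*(6*1) = ((2 + 2² - 2*2) + 85)*(6*1) = ((2 + 4 - 4) + 85)*6 = (2 + 85)*6 = 87*6 = 522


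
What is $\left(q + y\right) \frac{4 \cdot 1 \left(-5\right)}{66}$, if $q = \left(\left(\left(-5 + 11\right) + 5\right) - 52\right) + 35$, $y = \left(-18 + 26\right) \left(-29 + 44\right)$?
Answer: $- \frac{380}{11} \approx -34.545$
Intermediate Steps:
$y = 120$ ($y = 8 \cdot 15 = 120$)
$q = -6$ ($q = \left(\left(6 + 5\right) - 52\right) + 35 = \left(11 - 52\right) + 35 = -41 + 35 = -6$)
$\left(q + y\right) \frac{4 \cdot 1 \left(-5\right)}{66} = \left(-6 + 120\right) \frac{4 \cdot 1 \left(-5\right)}{66} = 114 \cdot 4 \left(-5\right) \frac{1}{66} = 114 \left(\left(-20\right) \frac{1}{66}\right) = 114 \left(- \frac{10}{33}\right) = - \frac{380}{11}$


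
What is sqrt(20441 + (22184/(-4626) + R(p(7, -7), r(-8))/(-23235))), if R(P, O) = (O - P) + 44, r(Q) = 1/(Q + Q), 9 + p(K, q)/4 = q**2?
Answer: sqrt(11659285284328547155)/23885580 ≈ 142.96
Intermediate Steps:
p(K, q) = -36 + 4*q**2
r(Q) = 1/(2*Q)
R(P, O) = 44 + O - P
sqrt(20441 + (22184/(-4626) + R(p(7, -7), r(-8))/(-23235))) = sqrt(20441 + (22184/(-4626) + (44 + (1/2)/(-8) - (-36 + 4*(-7)**2))/(-23235))) = sqrt(20441 + (22184*(-1/4626) + (44 + (1/2)*(-1/8) - (-36 + 4*49))*(-1/23235))) = sqrt(20441 + (-11092/2313 + (44 - 1/16 - (-36 + 196))*(-1/23235))) = sqrt(20441 + (-11092/2313 + (44 - 1/16 - 1*160)*(-1/23235))) = sqrt(20441 + (-11092/2313 + (44 - 1/16 - 160)*(-1/23235))) = sqrt(20441 + (-11092/2313 - 1857/16*(-1/23235))) = sqrt(20441 + (-11092/2313 + 619/123920)) = sqrt(20441 - 1373088893/286626960) = sqrt(5857568600467/286626960) = sqrt(11659285284328547155)/23885580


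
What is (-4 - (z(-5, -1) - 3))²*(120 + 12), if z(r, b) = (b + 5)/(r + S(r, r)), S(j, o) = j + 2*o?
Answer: 2112/25 ≈ 84.480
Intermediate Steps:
z(r, b) = (5 + b)/(4*r) (z(r, b) = (b + 5)/(r + (r + 2*r)) = (5 + b)/(r + 3*r) = (5 + b)/((4*r)) = (5 + b)*(1/(4*r)) = (5 + b)/(4*r))
(-4 - (z(-5, -1) - 3))²*(120 + 12) = (-4 - ((¼)*(5 - 1)/(-5) - 3))²*(120 + 12) = (-4 - ((¼)*(-⅕)*4 - 3))²*132 = (-4 - (-⅕ - 3))²*132 = (-4 - 1*(-16/5))²*132 = (-4 + 16/5)²*132 = (-⅘)²*132 = (16/25)*132 = 2112/25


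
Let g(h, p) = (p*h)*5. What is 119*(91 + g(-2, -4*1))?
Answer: 15589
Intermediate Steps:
g(h, p) = 5*h*p (g(h, p) = (h*p)*5 = 5*h*p)
119*(91 + g(-2, -4*1)) = 119*(91 + 5*(-2)*(-4*1)) = 119*(91 + 5*(-2)*(-4)) = 119*(91 + 40) = 119*131 = 15589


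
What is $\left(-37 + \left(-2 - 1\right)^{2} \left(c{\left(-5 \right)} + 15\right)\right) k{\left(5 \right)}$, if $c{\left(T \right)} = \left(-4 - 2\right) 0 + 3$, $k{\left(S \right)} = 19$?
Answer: $2375$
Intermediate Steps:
$c{\left(T \right)} = 3$ ($c{\left(T \right)} = \left(-4 - 2\right) 0 + 3 = \left(-6\right) 0 + 3 = 0 + 3 = 3$)
$\left(-37 + \left(-2 - 1\right)^{2} \left(c{\left(-5 \right)} + 15\right)\right) k{\left(5 \right)} = \left(-37 + \left(-2 - 1\right)^{2} \left(3 + 15\right)\right) 19 = \left(-37 + \left(-2 - 1\right)^{2} \cdot 18\right) 19 = \left(-37 + \left(-3\right)^{2} \cdot 18\right) 19 = \left(-37 + 9 \cdot 18\right) 19 = \left(-37 + 162\right) 19 = 125 \cdot 19 = 2375$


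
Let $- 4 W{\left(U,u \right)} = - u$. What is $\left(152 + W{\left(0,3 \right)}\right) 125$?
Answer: $\frac{76375}{4} \approx 19094.0$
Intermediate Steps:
$W{\left(U,u \right)} = \frac{u}{4}$ ($W{\left(U,u \right)} = - \frac{\left(-1\right) u}{4} = \frac{u}{4}$)
$\left(152 + W{\left(0,3 \right)}\right) 125 = \left(152 + \frac{1}{4} \cdot 3\right) 125 = \left(152 + \frac{3}{4}\right) 125 = \frac{611}{4} \cdot 125 = \frac{76375}{4}$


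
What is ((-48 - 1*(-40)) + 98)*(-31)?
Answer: -2790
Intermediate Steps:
((-48 - 1*(-40)) + 98)*(-31) = ((-48 + 40) + 98)*(-31) = (-8 + 98)*(-31) = 90*(-31) = -2790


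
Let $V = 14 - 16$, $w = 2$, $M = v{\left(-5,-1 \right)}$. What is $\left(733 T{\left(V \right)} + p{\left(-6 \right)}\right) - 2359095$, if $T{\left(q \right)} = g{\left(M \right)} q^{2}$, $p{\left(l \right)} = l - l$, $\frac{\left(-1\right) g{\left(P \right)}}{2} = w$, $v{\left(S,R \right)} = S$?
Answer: $-2370823$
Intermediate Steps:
$M = -5$
$g{\left(P \right)} = -4$ ($g{\left(P \right)} = \left(-2\right) 2 = -4$)
$p{\left(l \right)} = 0$
$V = -2$
$T{\left(q \right)} = - 4 q^{2}$
$\left(733 T{\left(V \right)} + p{\left(-6 \right)}\right) - 2359095 = \left(733 \left(- 4 \left(-2\right)^{2}\right) + 0\right) - 2359095 = \left(733 \left(\left(-4\right) 4\right) + 0\right) - 2359095 = \left(733 \left(-16\right) + 0\right) - 2359095 = \left(-11728 + 0\right) - 2359095 = -11728 - 2359095 = -2370823$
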